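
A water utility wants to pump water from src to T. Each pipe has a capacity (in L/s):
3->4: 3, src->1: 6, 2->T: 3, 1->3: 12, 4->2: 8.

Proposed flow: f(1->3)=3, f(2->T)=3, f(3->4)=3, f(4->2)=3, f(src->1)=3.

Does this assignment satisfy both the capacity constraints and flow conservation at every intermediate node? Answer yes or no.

Every edge has 0 ≤ f(e) ≤ cap(e).
At each intermediate node, inflow equals outflow.

Yes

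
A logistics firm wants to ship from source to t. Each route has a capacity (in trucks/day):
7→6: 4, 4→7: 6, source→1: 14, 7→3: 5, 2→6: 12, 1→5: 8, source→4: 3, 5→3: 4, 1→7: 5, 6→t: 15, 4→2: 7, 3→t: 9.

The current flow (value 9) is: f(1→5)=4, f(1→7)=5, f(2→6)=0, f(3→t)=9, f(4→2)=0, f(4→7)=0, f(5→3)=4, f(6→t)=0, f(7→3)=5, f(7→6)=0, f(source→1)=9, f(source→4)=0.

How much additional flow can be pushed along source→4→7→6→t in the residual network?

Residual capacities along the path: source→4: 3, 4→7: 6, 7→6: 4, 6→t: 15.
Minimum is 3.

3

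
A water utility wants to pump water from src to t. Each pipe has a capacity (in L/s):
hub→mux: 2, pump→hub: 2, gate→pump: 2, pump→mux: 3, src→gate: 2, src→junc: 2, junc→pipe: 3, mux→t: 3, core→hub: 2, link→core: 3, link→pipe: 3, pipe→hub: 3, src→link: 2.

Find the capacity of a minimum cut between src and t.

3

Max flow = 3 (via 2 augmenting paths).
In the residual at optimum, the set reachable from src is {core, gate, hub, junc, link, mux, pipe, pump, src}.
Cut edges: mux→t (cap 3). Sum = 3.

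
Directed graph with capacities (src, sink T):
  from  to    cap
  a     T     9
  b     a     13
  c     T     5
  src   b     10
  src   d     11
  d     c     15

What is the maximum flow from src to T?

Augment src→d→c→T: bottleneck 5. Total 5.
Augment src→b→a→T: bottleneck 9. Total 14.
No augmenting path remains in the residual graph.

14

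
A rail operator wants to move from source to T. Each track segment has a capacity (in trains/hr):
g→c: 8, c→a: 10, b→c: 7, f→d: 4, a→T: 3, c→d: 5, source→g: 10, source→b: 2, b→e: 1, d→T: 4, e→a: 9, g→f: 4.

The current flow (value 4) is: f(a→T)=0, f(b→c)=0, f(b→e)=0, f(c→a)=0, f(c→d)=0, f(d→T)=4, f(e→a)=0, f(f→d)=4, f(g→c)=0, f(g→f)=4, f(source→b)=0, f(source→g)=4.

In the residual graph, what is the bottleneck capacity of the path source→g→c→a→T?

3

Residual capacities along the path: source→g: 6, g→c: 8, c→a: 10, a→T: 3.
Minimum is 3.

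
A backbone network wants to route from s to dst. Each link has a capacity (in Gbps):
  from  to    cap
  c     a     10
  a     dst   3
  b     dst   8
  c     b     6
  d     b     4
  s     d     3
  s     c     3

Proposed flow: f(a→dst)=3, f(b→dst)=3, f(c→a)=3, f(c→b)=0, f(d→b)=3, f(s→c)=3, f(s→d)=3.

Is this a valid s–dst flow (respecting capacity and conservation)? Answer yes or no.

Every edge has 0 ≤ f(e) ≤ cap(e).
At each intermediate node, inflow equals outflow.

Yes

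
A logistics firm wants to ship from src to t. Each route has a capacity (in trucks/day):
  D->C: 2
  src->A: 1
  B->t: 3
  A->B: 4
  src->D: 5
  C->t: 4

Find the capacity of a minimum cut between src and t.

Max flow = 3 (via 2 augmenting paths).
In the residual at optimum, the set reachable from src is {D, src}.
Cut edges: D->C (cap 2), src->A (cap 1). Sum = 3.

3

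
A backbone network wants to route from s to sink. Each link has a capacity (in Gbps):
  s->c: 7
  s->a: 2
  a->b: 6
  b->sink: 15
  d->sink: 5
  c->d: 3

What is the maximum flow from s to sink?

5

Augment s->a->b->sink: bottleneck 2. Total 2.
Augment s->c->d->sink: bottleneck 3. Total 5.
No augmenting path remains in the residual graph.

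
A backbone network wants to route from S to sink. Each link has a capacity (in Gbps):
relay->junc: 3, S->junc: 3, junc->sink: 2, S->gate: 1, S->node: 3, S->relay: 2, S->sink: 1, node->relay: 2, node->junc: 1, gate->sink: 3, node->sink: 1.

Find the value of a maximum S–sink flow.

5

Augment S->sink: bottleneck 1. Total 1.
Augment S->node->sink: bottleneck 1. Total 2.
Augment S->gate->sink: bottleneck 1. Total 3.
Augment S->junc->sink: bottleneck 2. Total 5.
No augmenting path remains in the residual graph.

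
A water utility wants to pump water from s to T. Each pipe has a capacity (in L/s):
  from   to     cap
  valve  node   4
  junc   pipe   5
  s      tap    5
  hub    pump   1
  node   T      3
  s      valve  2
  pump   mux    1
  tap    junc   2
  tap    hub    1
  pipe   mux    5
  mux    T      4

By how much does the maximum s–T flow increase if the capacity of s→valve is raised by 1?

1

Original max flow = 5.
After raising cap(s→valve), augmenting paths through that edge carry 1 more unit.
New max flow = 6. Increase = 1.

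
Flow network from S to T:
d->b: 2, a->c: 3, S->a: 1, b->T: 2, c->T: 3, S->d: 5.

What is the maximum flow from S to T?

Augment S->a->c->T: bottleneck 1. Total 1.
Augment S->d->b->T: bottleneck 2. Total 3.
No augmenting path remains in the residual graph.

3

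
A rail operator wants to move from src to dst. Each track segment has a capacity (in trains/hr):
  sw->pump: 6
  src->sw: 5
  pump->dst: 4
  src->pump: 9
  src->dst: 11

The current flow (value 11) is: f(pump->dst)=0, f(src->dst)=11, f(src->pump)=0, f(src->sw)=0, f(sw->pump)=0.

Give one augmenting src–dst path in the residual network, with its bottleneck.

Residual along src->pump->dst: src->pump: 9, pump->dst: 4.
Bottleneck = min = 4.

src->pump->dst, bottleneck 4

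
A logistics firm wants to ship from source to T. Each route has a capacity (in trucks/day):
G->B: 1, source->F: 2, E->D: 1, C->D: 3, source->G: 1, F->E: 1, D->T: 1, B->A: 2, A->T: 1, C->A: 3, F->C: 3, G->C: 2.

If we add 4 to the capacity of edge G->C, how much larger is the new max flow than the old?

Original max flow = 2.
Edge G->C does not cross the min cut (source side {A, B, C, D, E, F, G, source}), so extra capacity there cannot help.
New max flow = 2. Increase = 0.

0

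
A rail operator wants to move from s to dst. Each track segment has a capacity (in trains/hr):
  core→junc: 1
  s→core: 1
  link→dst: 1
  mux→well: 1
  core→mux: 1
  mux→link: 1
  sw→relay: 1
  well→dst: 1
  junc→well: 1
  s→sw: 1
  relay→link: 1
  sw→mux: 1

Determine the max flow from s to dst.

Augment s→sw→relay→link→dst: bottleneck 1. Total 1.
Augment s→core→mux→well→dst: bottleneck 1. Total 2.
No augmenting path remains in the residual graph.

2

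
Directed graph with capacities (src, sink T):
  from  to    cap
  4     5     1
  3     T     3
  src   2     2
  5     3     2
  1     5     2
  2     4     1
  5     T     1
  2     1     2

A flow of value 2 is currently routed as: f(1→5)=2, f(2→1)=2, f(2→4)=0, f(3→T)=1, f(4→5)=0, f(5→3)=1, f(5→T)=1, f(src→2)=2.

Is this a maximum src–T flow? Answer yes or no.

Residual reachable from src: {src}; T is not reachable.
Saturated cut: src→2 with total capacity 2 = current flow value. Flow is maximum.

Yes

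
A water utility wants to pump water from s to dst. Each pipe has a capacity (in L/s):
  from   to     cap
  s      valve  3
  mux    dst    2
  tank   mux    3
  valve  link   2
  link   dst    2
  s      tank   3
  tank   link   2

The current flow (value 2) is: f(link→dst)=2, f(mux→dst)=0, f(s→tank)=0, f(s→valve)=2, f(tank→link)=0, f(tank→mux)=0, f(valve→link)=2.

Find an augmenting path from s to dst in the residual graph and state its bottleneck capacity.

s→tank→mux→dst, bottleneck 2

Residual along s→tank→mux→dst: s→tank: 3, tank→mux: 3, mux→dst: 2.
Bottleneck = min = 2.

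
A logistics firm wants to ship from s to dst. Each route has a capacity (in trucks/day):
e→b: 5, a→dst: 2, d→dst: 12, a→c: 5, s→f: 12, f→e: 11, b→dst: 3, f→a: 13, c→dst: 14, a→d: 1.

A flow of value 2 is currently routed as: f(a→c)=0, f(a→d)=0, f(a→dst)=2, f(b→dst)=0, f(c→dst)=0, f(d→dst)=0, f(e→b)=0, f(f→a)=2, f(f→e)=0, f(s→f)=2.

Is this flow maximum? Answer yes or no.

No

Residual path s→f→e→b→dst has bottleneck 3 > 0.
Pushing 3 along it raises the flow to 5, so the given flow is not maximum.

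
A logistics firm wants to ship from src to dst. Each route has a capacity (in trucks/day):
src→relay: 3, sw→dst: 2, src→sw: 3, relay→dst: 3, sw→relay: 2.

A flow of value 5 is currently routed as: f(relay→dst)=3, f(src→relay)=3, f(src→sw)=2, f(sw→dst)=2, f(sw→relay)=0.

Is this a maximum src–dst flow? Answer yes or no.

Yes

Residual reachable from src: {relay, src, sw}; dst is not reachable.
Saturated cut: sw→dst, relay→dst with total capacity 5 = current flow value. Flow is maximum.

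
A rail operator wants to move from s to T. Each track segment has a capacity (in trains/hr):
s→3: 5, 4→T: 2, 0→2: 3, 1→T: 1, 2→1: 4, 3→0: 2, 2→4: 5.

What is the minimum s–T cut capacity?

Max flow = 2 (via 2 augmenting paths).
In the residual at optimum, the set reachable from s is {3, s}.
Cut edges: 3→0 (cap 2). Sum = 2.

2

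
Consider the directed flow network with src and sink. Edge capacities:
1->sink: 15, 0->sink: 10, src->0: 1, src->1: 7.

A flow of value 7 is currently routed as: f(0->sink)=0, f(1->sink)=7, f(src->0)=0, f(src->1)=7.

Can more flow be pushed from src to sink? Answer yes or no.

Yes

Residual path src->0->sink has bottleneck 1 > 0.
Pushing 1 along it raises the flow to 8, so the given flow is not maximum.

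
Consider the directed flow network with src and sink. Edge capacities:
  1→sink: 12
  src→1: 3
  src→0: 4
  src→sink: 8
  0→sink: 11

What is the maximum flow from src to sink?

15

Augment src→sink: bottleneck 8. Total 8.
Augment src→1→sink: bottleneck 3. Total 11.
Augment src→0→sink: bottleneck 4. Total 15.
No augmenting path remains in the residual graph.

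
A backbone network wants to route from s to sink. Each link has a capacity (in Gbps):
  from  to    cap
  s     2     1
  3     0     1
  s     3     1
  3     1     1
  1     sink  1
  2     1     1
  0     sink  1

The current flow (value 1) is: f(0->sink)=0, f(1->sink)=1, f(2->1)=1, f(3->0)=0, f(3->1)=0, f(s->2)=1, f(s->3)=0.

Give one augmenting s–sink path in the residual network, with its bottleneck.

s->3->0->sink, bottleneck 1

Residual along s->3->0->sink: s->3: 1, 3->0: 1, 0->sink: 1.
Bottleneck = min = 1.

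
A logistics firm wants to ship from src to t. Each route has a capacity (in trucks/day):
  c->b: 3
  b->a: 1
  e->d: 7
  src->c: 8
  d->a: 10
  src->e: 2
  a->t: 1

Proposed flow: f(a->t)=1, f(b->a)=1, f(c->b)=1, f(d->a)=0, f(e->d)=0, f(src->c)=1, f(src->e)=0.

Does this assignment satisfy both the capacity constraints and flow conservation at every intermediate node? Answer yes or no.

Yes

Every edge has 0 ≤ f(e) ≤ cap(e).
At each intermediate node, inflow equals outflow.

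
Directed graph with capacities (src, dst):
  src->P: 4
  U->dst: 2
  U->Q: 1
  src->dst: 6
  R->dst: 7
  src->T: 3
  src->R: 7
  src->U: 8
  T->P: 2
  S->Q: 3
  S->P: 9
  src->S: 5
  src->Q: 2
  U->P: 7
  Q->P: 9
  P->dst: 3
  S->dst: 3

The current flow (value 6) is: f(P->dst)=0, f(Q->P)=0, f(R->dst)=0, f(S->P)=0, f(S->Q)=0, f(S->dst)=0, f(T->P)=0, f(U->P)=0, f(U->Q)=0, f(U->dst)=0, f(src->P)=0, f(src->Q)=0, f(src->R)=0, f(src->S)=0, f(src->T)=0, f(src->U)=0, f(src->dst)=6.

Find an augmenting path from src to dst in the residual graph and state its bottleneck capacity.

src->S->dst, bottleneck 3

Residual along src->S->dst: src->S: 5, S->dst: 3.
Bottleneck = min = 3.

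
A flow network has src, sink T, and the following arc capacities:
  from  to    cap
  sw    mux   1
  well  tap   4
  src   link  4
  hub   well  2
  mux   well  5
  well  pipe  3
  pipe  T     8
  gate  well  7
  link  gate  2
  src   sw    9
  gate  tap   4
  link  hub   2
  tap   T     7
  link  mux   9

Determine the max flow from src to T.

5

Augment src→link→gate→tap→T: bottleneck 2. Total 2.
Augment src→sw→mux→well→tap→T: bottleneck 1. Total 3.
Augment src→link→mux→well→tap→T: bottleneck 2. Total 5.
No augmenting path remains in the residual graph.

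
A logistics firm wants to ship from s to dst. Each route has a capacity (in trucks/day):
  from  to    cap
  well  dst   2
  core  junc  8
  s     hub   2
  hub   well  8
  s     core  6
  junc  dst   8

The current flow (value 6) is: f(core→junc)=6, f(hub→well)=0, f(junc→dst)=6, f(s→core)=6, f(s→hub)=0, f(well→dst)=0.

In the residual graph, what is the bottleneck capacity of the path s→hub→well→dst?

2

Residual capacities along the path: s→hub: 2, hub→well: 8, well→dst: 2.
Minimum is 2.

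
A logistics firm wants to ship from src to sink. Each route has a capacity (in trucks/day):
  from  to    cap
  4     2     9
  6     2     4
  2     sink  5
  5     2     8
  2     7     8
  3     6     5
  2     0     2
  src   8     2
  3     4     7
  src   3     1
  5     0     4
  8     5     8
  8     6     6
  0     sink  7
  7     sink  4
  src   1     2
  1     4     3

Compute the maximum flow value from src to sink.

5

Augment src→1→4→2→sink: bottleneck 2. Total 2.
Augment src→3→6→2→sink: bottleneck 1. Total 3.
Augment src→8→5→2→sink: bottleneck 2. Total 5.
No augmenting path remains in the residual graph.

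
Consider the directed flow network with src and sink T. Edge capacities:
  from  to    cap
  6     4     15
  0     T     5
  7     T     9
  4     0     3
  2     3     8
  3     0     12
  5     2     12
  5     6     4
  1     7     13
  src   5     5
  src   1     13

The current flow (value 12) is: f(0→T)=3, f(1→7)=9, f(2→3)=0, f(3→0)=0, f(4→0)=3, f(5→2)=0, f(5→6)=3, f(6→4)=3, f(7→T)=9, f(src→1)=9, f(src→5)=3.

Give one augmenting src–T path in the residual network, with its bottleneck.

Residual along src→5→2→3→0→T: src→5: 2, 5→2: 12, 2→3: 8, 3→0: 12, 0→T: 2.
Bottleneck = min = 2.

src→5→2→3→0→T, bottleneck 2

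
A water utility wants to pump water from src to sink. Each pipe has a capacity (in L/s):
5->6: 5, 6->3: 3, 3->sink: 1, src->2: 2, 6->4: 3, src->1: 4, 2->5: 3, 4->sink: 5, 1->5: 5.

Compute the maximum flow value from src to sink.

4

Augment src->2->5->6->3->sink: bottleneck 1. Total 1.
Augment src->2->5->6->4->sink: bottleneck 1. Total 2.
Augment src->1->5->6->4->sink: bottleneck 2. Total 4.
No augmenting path remains in the residual graph.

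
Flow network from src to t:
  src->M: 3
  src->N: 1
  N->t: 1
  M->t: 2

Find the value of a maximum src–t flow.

Augment src->M->t: bottleneck 2. Total 2.
Augment src->N->t: bottleneck 1. Total 3.
No augmenting path remains in the residual graph.

3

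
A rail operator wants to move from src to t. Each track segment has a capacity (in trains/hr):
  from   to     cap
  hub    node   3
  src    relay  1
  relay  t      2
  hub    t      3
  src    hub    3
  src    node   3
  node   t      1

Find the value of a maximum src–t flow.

5

Augment src→hub→t: bottleneck 3. Total 3.
Augment src→relay→t: bottleneck 1. Total 4.
Augment src→node→t: bottleneck 1. Total 5.
No augmenting path remains in the residual graph.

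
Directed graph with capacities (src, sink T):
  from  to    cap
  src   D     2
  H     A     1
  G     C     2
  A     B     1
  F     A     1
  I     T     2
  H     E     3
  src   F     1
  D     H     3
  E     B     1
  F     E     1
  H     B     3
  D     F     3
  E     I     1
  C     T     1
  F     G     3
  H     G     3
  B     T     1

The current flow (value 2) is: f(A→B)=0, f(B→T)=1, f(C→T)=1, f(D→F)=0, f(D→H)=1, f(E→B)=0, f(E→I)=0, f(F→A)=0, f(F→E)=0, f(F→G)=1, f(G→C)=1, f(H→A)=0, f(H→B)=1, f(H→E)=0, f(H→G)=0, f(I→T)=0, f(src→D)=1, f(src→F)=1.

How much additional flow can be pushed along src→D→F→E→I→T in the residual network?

1

Residual capacities along the path: src→D: 1, D→F: 3, F→E: 1, E→I: 1, I→T: 2.
Minimum is 1.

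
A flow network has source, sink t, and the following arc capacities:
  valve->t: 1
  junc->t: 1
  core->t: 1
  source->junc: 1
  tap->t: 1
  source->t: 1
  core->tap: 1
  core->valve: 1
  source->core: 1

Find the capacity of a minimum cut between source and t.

Max flow = 3 (via 3 augmenting paths).
In the residual at optimum, the set reachable from source is {source}.
Cut edges: source->core (cap 1), source->junc (cap 1), source->t (cap 1). Sum = 3.

3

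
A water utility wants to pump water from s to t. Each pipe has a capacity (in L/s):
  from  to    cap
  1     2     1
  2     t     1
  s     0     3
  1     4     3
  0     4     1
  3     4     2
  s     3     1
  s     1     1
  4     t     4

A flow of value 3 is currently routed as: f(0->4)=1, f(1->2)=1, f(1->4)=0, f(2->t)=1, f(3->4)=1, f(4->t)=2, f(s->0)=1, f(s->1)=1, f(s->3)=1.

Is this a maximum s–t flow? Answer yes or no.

Yes

Residual reachable from s: {0, s}; t is not reachable.
Saturated cut: s->3, s->1, 0->4 with total capacity 3 = current flow value. Flow is maximum.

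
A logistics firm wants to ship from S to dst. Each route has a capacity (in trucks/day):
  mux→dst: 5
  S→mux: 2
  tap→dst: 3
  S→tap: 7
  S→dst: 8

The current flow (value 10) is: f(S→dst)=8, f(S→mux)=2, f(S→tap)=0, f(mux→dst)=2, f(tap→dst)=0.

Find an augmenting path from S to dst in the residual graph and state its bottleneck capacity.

S→tap→dst, bottleneck 3

Residual along S→tap→dst: S→tap: 7, tap→dst: 3.
Bottleneck = min = 3.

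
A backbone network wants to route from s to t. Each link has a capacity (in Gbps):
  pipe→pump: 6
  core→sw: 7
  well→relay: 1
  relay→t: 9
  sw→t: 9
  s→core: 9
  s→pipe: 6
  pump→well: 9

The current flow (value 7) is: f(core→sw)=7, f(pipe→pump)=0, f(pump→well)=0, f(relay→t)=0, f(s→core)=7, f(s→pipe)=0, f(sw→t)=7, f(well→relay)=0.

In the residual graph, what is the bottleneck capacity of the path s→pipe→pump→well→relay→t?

Residual capacities along the path: s→pipe: 6, pipe→pump: 6, pump→well: 9, well→relay: 1, relay→t: 9.
Minimum is 1.

1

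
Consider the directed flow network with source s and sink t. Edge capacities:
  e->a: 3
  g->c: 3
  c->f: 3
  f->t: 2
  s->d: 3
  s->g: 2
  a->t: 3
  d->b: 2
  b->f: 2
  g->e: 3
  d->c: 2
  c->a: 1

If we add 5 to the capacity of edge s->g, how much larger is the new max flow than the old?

Original max flow = 5.
Even with extra capacity on s->g, another cut of capacity 5 remains binding.
New max flow = 5. Increase = 0.

0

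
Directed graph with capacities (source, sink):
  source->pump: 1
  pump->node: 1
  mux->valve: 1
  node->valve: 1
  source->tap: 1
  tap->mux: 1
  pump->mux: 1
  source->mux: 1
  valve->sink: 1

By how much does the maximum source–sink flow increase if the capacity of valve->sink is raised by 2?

1

Original max flow = 1.
After raising cap(valve->sink), augmenting paths through that edge carry 1 more unit.
New max flow = 2. Increase = 1.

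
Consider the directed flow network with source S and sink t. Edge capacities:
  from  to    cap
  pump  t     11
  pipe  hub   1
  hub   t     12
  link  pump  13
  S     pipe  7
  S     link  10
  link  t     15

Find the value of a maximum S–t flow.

Augment S->link->t: bottleneck 10. Total 10.
Augment S->pipe->hub->t: bottleneck 1. Total 11.
No augmenting path remains in the residual graph.

11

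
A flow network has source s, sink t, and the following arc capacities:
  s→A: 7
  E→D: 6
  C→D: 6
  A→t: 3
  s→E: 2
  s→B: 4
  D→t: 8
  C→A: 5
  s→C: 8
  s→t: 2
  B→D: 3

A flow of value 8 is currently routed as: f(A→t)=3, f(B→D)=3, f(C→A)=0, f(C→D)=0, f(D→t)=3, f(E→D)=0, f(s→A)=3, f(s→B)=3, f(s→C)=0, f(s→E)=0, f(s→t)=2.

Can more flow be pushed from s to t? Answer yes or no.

Residual path s→E→D→t has bottleneck 2 > 0.
Pushing 2 along it raises the flow to 10, so the given flow is not maximum.

Yes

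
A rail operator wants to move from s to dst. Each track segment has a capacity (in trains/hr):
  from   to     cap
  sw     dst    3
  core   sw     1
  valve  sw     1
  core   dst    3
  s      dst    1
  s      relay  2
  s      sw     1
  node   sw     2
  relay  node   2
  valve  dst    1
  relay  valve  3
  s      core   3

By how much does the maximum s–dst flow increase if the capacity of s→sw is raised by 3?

Original max flow = 7.
After raising cap(s→sw), augmenting paths through that edge carry 1 more unit.
New max flow = 8. Increase = 1.

1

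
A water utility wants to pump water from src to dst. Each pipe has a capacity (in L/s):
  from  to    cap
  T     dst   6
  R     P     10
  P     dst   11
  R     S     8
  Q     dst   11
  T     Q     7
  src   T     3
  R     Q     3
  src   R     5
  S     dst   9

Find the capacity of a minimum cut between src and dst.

Max flow = 8 (via 3 augmenting paths).
In the residual at optimum, the set reachable from src is {src}.
Cut edges: src→R (cap 5), src→T (cap 3). Sum = 8.

8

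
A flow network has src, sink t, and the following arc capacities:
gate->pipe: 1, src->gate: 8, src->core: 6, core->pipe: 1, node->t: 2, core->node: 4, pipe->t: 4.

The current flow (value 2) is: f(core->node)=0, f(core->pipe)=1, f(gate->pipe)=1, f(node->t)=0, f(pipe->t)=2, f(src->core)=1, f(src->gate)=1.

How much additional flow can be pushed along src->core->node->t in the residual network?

Residual capacities along the path: src->core: 5, core->node: 4, node->t: 2.
Minimum is 2.

2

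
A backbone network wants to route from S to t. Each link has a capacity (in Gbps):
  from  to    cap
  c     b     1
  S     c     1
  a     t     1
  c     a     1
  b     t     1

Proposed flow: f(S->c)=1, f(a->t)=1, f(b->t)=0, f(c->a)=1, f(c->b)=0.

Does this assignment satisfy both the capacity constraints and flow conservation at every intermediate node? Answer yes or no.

Yes

Every edge has 0 ≤ f(e) ≤ cap(e).
At each intermediate node, inflow equals outflow.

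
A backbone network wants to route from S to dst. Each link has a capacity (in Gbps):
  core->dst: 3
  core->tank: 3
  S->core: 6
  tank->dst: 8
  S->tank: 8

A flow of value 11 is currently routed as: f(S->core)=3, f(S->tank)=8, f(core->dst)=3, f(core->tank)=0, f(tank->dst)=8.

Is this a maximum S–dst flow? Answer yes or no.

Residual reachable from S: {S, core, tank}; dst is not reachable.
Saturated cut: core->dst, tank->dst with total capacity 11 = current flow value. Flow is maximum.

Yes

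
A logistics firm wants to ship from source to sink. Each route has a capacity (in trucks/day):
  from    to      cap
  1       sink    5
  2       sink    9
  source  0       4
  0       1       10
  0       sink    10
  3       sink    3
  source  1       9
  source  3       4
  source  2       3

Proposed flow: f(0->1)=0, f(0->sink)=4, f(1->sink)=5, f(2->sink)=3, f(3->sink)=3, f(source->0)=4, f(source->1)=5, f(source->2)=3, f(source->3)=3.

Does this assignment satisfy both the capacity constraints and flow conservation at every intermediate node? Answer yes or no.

Yes

Every edge has 0 ≤ f(e) ≤ cap(e).
At each intermediate node, inflow equals outflow.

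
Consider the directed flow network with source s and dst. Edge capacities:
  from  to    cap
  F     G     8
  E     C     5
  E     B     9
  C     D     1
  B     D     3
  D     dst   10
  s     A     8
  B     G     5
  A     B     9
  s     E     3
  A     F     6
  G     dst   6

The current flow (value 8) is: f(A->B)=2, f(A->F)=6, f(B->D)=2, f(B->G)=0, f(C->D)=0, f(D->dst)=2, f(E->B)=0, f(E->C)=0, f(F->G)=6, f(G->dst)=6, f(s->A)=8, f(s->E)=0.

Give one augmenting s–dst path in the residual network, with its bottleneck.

s->E->B->D->dst, bottleneck 1

Residual along s->E->B->D->dst: s->E: 3, E->B: 9, B->D: 1, D->dst: 8.
Bottleneck = min = 1.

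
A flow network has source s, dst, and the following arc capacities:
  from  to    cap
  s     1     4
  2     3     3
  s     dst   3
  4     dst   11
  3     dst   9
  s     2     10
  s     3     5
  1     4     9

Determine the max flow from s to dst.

15

Augment s->dst: bottleneck 3. Total 3.
Augment s->3->dst: bottleneck 5. Total 8.
Augment s->1->4->dst: bottleneck 4. Total 12.
Augment s->2->3->dst: bottleneck 3. Total 15.
No augmenting path remains in the residual graph.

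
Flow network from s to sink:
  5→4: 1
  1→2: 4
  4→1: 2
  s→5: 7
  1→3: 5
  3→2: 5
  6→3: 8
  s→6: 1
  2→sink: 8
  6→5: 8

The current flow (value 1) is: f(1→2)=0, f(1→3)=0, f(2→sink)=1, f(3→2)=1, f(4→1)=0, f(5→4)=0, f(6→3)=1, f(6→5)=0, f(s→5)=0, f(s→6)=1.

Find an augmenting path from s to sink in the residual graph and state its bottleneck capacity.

s→5→4→1→2→sink, bottleneck 1

Residual along s→5→4→1→2→sink: s→5: 7, 5→4: 1, 4→1: 2, 1→2: 4, 2→sink: 7.
Bottleneck = min = 1.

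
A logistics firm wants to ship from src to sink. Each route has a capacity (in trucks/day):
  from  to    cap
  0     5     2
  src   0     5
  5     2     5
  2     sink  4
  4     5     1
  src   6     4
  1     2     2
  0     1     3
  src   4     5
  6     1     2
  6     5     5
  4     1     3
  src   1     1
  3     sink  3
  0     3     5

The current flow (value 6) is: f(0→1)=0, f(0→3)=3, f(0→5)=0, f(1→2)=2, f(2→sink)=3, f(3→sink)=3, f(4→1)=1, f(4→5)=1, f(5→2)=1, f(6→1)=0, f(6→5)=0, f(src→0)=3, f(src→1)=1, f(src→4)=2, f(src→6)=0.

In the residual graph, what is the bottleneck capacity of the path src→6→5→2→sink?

Residual capacities along the path: src→6: 4, 6→5: 5, 5→2: 4, 2→sink: 1.
Minimum is 1.

1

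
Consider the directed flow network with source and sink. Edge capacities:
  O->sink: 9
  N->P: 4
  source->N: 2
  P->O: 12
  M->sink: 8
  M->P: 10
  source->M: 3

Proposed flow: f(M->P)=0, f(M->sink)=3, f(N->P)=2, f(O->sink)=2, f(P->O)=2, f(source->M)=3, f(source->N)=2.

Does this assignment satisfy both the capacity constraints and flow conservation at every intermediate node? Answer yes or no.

Every edge has 0 ≤ f(e) ≤ cap(e).
At each intermediate node, inflow equals outflow.

Yes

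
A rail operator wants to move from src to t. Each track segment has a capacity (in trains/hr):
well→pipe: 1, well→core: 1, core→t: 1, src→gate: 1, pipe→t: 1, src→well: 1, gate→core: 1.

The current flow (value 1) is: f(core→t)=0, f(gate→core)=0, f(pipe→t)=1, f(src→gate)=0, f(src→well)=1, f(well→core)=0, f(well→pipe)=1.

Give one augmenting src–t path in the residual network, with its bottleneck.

Residual along src→gate→core→t: src→gate: 1, gate→core: 1, core→t: 1.
Bottleneck = min = 1.

src→gate→core→t, bottleneck 1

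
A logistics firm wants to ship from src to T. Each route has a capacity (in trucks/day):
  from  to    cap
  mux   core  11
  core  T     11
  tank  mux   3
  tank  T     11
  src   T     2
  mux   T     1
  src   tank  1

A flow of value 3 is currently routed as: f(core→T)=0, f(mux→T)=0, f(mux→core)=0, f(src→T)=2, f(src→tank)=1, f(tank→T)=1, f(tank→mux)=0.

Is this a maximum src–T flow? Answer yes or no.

Residual reachable from src: {src}; T is not reachable.
Saturated cut: src→tank, src→T with total capacity 3 = current flow value. Flow is maximum.

Yes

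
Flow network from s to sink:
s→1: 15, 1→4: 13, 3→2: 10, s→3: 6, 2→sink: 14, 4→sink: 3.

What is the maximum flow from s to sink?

9

Augment s→1→4→sink: bottleneck 3. Total 3.
Augment s→3→2→sink: bottleneck 6. Total 9.
No augmenting path remains in the residual graph.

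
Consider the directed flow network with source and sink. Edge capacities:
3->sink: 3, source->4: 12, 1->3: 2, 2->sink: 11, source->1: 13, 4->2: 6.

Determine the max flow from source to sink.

Augment source->4->2->sink: bottleneck 6. Total 6.
Augment source->1->3->sink: bottleneck 2. Total 8.
No augmenting path remains in the residual graph.

8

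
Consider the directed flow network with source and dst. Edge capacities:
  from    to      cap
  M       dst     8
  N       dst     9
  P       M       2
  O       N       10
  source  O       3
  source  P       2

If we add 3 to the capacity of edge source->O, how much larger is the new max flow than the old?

Original max flow = 5.
After raising cap(source->O), augmenting paths through that edge carry 3 more units.
New max flow = 8. Increase = 3.

3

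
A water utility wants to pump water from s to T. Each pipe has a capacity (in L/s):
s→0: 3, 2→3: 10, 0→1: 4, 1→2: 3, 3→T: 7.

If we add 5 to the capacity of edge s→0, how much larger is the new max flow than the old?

Original max flow = 3.
Even with extra capacity on s→0, another cut of capacity 3 remains binding.
New max flow = 3. Increase = 0.

0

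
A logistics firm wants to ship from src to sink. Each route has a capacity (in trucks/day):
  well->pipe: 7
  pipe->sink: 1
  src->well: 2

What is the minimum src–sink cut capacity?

1

Max flow = 1 (via 1 augmenting path).
In the residual at optimum, the set reachable from src is {pipe, src, well}.
Cut edges: pipe->sink (cap 1). Sum = 1.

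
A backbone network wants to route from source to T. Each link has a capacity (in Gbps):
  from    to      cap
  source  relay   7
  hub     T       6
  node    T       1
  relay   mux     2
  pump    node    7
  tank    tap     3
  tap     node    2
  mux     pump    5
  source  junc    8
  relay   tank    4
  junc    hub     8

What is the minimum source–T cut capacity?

7

Max flow = 7 (via 2 augmenting paths).
In the residual at optimum, the set reachable from source is {hub, junc, mux, node, pump, relay, source, tank, tap}.
Cut edges: hub→T (cap 6), node→T (cap 1). Sum = 7.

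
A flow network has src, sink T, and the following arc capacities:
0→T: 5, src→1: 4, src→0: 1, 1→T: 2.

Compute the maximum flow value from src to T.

3

Augment src→0→T: bottleneck 1. Total 1.
Augment src→1→T: bottleneck 2. Total 3.
No augmenting path remains in the residual graph.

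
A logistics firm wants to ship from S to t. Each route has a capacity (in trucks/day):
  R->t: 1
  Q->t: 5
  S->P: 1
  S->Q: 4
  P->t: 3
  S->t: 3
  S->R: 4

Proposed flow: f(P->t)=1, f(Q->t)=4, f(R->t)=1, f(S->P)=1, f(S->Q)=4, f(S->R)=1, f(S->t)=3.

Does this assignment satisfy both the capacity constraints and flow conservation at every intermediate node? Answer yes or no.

Yes

Every edge has 0 ≤ f(e) ≤ cap(e).
At each intermediate node, inflow equals outflow.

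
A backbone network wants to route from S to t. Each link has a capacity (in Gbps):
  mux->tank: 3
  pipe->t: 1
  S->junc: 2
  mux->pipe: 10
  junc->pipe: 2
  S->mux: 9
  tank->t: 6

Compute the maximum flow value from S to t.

Augment S->junc->pipe->t: bottleneck 1. Total 1.
Augment S->mux->tank->t: bottleneck 3. Total 4.
No augmenting path remains in the residual graph.

4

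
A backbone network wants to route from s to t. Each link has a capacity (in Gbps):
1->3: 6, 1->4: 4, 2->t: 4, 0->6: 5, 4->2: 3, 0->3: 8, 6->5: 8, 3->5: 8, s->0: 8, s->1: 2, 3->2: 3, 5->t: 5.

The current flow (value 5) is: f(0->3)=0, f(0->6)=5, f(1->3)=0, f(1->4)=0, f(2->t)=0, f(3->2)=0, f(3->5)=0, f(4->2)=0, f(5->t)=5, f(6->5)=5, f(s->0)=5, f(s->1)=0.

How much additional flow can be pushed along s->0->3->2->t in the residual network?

3

Residual capacities along the path: s->0: 3, 0->3: 8, 3->2: 3, 2->t: 4.
Minimum is 3.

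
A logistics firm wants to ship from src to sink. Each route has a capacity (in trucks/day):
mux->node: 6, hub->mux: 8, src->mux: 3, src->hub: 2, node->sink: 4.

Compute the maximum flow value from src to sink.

4

Augment src->mux->node->sink: bottleneck 3. Total 3.
Augment src->hub->mux->node->sink: bottleneck 1. Total 4.
No augmenting path remains in the residual graph.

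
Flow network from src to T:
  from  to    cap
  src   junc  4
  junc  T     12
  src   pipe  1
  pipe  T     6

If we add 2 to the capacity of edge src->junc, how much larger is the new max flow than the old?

Original max flow = 5.
After raising cap(src->junc), augmenting paths through that edge carry 2 more units.
New max flow = 7. Increase = 2.

2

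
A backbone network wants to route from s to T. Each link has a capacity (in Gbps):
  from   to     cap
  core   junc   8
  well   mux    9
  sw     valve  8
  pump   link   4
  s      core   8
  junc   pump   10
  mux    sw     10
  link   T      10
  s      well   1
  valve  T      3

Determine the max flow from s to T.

5

Augment s→core→junc→pump→link→T: bottleneck 4. Total 4.
Augment s→well→mux→sw→valve→T: bottleneck 1. Total 5.
No augmenting path remains in the residual graph.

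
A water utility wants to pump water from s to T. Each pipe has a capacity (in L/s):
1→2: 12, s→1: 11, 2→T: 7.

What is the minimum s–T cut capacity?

7

Max flow = 7 (via 1 augmenting path).
In the residual at optimum, the set reachable from s is {1, 2, s}.
Cut edges: 2→T (cap 7). Sum = 7.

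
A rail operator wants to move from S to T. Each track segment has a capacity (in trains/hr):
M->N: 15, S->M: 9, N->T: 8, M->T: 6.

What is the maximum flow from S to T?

9

Augment S->M->T: bottleneck 6. Total 6.
Augment S->M->N->T: bottleneck 3. Total 9.
No augmenting path remains in the residual graph.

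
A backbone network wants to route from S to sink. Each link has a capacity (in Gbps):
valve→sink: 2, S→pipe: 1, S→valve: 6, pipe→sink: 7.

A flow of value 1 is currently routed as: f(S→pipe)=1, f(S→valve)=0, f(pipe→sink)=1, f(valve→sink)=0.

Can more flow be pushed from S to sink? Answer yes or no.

Residual path S→valve→sink has bottleneck 2 > 0.
Pushing 2 along it raises the flow to 3, so the given flow is not maximum.

Yes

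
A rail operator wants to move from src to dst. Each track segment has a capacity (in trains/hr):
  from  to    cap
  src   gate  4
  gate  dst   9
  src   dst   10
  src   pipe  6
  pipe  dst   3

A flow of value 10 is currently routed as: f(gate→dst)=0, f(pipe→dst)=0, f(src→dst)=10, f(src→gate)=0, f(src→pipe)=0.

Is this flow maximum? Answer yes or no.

Residual path src→pipe→dst has bottleneck 3 > 0.
Pushing 3 along it raises the flow to 13, so the given flow is not maximum.

No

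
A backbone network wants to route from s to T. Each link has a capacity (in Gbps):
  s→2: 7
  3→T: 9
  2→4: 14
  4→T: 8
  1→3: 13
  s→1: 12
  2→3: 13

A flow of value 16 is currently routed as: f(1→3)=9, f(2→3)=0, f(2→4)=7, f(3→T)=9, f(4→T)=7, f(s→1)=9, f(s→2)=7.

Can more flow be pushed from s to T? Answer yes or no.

No

Residual reachable from s: {1, 3, s}; T is not reachable.
Saturated cut: s→2, 3→T with total capacity 16 = current flow value. Flow is maximum.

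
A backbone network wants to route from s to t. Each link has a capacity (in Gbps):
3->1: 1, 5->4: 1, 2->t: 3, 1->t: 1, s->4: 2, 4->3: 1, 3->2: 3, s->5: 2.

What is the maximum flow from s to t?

Augment s->4->3->1->t: bottleneck 1. Total 1.
No augmenting path remains in the residual graph.

1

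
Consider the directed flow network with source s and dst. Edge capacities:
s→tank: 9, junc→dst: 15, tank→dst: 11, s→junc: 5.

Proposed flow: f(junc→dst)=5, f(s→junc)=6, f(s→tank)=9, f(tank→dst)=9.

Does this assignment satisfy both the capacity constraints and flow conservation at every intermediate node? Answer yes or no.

Capacity violated on s→junc: flow 6 > capacity 5.

No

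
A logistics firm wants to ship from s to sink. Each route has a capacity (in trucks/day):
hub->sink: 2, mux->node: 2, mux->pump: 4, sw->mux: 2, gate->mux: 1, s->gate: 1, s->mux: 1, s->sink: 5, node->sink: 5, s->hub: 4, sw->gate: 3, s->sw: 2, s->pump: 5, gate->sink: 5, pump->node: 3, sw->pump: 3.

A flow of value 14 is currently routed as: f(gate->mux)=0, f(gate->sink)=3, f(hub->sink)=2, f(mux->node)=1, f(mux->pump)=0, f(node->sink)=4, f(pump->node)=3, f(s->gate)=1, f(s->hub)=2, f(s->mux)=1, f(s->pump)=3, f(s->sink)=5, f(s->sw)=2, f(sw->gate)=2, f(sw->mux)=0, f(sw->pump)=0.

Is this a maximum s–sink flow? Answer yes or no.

Yes

Residual reachable from s: {hub, pump, s}; sink is not reachable.
Saturated cut: s->sw, s->gate, s->mux, s->sink, pump->node, hub->sink with total capacity 14 = current flow value. Flow is maximum.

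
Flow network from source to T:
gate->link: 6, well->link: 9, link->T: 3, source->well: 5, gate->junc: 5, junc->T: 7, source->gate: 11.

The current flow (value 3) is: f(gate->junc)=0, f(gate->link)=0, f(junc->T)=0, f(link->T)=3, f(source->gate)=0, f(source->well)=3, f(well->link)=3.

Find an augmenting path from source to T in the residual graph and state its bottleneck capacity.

source->gate->junc->T, bottleneck 5

Residual along source->gate->junc->T: source->gate: 11, gate->junc: 5, junc->T: 7.
Bottleneck = min = 5.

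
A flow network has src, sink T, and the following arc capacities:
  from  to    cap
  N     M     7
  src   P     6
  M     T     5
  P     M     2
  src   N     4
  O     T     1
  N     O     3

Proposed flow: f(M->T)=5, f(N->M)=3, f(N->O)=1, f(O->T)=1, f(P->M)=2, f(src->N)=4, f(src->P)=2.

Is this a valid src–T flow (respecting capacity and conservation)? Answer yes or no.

Every edge has 0 ≤ f(e) ≤ cap(e).
At each intermediate node, inflow equals outflow.

Yes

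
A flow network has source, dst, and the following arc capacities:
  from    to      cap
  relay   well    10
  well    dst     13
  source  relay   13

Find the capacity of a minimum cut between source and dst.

Max flow = 10 (via 1 augmenting path).
In the residual at optimum, the set reachable from source is {relay, source}.
Cut edges: relay→well (cap 10). Sum = 10.

10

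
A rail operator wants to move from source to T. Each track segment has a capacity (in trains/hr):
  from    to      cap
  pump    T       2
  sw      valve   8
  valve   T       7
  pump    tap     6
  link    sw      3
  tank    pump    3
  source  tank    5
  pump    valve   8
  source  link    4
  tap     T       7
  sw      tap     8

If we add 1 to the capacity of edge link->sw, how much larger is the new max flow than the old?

Original max flow = 6.
After raising cap(link->sw), augmenting paths through that edge carry 1 more unit.
New max flow = 7. Increase = 1.

1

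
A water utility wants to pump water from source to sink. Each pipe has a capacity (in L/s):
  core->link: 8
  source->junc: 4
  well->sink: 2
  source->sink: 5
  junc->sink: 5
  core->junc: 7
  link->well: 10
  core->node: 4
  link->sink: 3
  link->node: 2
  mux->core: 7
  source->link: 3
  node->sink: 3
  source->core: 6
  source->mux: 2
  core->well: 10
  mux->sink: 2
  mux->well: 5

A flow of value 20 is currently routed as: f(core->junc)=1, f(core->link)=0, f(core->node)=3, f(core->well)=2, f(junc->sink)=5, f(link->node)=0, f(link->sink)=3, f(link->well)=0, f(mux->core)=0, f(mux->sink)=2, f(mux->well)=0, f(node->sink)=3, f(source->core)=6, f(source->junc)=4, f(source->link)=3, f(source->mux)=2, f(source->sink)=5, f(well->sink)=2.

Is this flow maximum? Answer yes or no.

Residual reachable from source: {source}; sink is not reachable.
Saturated cut: source->mux, source->core, source->junc, source->link, source->sink with total capacity 20 = current flow value. Flow is maximum.

Yes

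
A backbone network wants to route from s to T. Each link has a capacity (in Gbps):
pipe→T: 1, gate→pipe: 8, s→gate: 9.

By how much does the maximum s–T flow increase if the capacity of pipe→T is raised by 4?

Original max flow = 1.
After raising cap(pipe→T), augmenting paths through that edge carry 4 more units.
New max flow = 5. Increase = 4.

4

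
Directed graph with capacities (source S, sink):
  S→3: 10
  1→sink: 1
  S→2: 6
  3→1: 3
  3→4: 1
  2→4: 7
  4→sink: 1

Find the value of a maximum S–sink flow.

Augment S→3→1→sink: bottleneck 1. Total 1.
Augment S→3→4→sink: bottleneck 1. Total 2.
No augmenting path remains in the residual graph.

2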